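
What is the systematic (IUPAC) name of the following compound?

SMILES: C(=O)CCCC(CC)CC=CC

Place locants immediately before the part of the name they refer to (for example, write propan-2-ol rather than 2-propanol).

Counting along the main chain through the –CHO group and the multiple bond gives 9 carbons: the parent is nonane.
The principal characteristic group is an aldehyde (terminal –CHO), named with the suffix -al.
The chain contains a C=C double bond, so the unsaturation ending is -ene.
The numbering direction is chosen so that the aldehyde carbon is C-1 by definition.
That gives the double bond between C-7 and C-8; an ethyl group at C-5.
The name is 5-ethylnon-7-enal.

5-ethylnon-7-enal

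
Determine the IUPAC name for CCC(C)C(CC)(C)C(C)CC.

The longest carbon chain is 7 atoms: the parent is heptane.
The molecule is symmetric, so either numbering direction gives the same locants.
With this numbering: an ethyl group at C-4; methyl groups at C-3 and C-4 and C-5.
The substituents are ordered alphabetically, ignoring any di-/tri- multipliers.
Assembling the pieces gives 4-ethyl-3,4,5-trimethylheptane.

4-ethyl-3,4,5-trimethylheptane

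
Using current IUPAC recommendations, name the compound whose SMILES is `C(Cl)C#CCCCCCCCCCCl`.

1,12-dichlorododec-2-yne

The longest carbon chain that includes the multiple bond has 12 carbons, so the parent hydride is dodecane.
A C≡C triple bond in the chain gives the infix -yne-.
Choose the numbering such that numbering from this end puts the triple bond at C-2 rather than C-10.
This places the triple bond between C-2 and C-3; chloro groups at C-1 and C-12.
The name is 1,12-dichlorododec-2-yne.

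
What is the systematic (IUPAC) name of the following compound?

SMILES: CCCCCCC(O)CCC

The longest carbon chain that includes the –OH group has 10 carbons, so the parent hydride is decane.
The principal characteristic group is an alcohol (–OH), named with the suffix -ol.
Choose the numbering such that numbering from this end puts the hydroxyl group at C-4 rather than C-7.
This places the hydroxyl at C-4.
Assembling the pieces gives decan-4-ol.

decan-4-ol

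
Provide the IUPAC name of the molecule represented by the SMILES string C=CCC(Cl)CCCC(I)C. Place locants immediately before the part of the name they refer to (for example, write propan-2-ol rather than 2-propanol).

The longest carbon chain that includes the multiple bond has 9 carbons, so the parent hydride is nonane.
A C=C double bond in the chain gives the infix -ene-.
Choose the numbering such that numbering from this end puts the double bond at C-1 rather than C-8.
This places the double bond between C-1 and C-2; a chloro group at C-4; an iodo group at C-8.
The substituents are ordered alphabetically, ignoring any di-/tri- multipliers.
Putting it together: 4-chloro-8-iodonon-1-ene.

4-chloro-8-iodonon-1-ene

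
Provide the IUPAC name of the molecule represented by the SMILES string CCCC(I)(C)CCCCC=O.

The longest chain bearing the –CHO group is 9 carbons long (nonane).
An aldehyde (terminal –CHO) is the principal characteristic group, giving the suffix -al.
The numbering direction is chosen so that the aldehyde carbon is C-1 by definition.
With this numbering: an iodo group at C-6; a methyl group at C-6.
The substituents are ordered alphabetically, ignoring any di-/tri- multipliers.
Assembling the pieces gives 6-iodo-6-methylnonanal.

6-iodo-6-methylnonanal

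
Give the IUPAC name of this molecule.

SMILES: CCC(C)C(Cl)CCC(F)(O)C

The longest carbon chain that includes the –OH group has 8 carbons, so the parent hydride is octane.
The highest-priority functional group is an alcohol (–OH), so the name ends in -ol.
The numbering direction is chosen so that numbering from this end puts the hydroxyl group at C-2 rather than C-7.
That gives the hydroxyl at C-2; a chloro group at C-5; a fluoro group at C-2; a methyl group at C-6.
The substituents are ordered alphabetically, ignoring any di-/tri- multipliers.
Putting it together: 5-chloro-2-fluoro-6-methyloctan-2-ol.

5-chloro-2-fluoro-6-methyloctan-2-ol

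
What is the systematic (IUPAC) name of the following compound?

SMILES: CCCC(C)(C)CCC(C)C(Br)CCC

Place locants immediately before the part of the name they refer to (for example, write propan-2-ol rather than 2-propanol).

8-bromo-4,4,7-trimethylundecane

The longest continuous carbon chain has 11 atoms, so the parent hydride is undecane.
Number the chain so that the substituent locant set {4,4,7,8} is lower than {4,5,8,8} at the first point of difference.
This places a bromo group at C-8; methyl groups at C-4 (×2) and C-7.
The substituents are ordered alphabetically, ignoring any di-/tri- multipliers.
Putting it together: 8-bromo-4,4,7-trimethylundecane.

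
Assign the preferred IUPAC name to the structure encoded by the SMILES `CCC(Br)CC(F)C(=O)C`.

The longest chain bearing the carbonyl is 7 carbons long (heptane).
The highest-priority functional group is a ketone (C=O on an internal carbon), so the name ends in -one.
Choose the numbering such that numbering from this end puts the carbonyl group at C-2 rather than C-6.
This places the carbonyl at C-2; a bromo group at C-5; a fluoro group at C-3.
The substituents are ordered alphabetically, ignoring any di-/tri- multipliers.
Putting it together: 5-bromo-3-fluoroheptan-2-one.

5-bromo-3-fluoroheptan-2-one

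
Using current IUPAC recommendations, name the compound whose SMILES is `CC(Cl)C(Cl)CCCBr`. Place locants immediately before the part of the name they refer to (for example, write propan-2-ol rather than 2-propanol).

The longest continuous carbon chain has 6 atoms, so the parent hydride is hexane.
The numbering direction is chosen so that the substituent locant set {1,4,5} is lower than {2,3,6} at the first point of difference.
This places a bromo group at C-1; chloro groups at C-4 and C-5.
Substituent prefixes are cited in alphabetical order (multiplying prefixes like di-/tri- are ignored for ordering).
Putting it together: 1-bromo-4,5-dichlorohexane.

1-bromo-4,5-dichlorohexane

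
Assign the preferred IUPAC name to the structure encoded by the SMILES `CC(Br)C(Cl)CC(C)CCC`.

2-bromo-3-chloro-5-methyloctane

The parent chain contains 8 carbons (octane).
The numbering direction is chosen so that the substituent locant set {2,3,5} is lower than {4,6,7} at the first point of difference.
With this numbering: a bromo group at C-2; a chloro group at C-3; a methyl group at C-5.
Prefixes are listed alphabetically: bromo, chloro, methyl.
The name is 2-bromo-3-chloro-5-methyloctane.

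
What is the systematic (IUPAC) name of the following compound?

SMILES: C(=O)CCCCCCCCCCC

dodecanal

Counting along the main chain through the –CHO group gives 12 carbons: the parent is dodecane.
The highest-priority functional group is an aldehyde (terminal –CHO), so the name ends in -al.
The numbering direction is chosen so that the aldehyde carbon is C-1 by definition.
The name is dodecanal.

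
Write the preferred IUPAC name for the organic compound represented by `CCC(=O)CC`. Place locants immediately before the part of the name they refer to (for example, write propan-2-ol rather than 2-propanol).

pentan-3-one

The longest chain bearing the carbonyl is 5 carbons long (pentane).
The highest-priority functional group is a ketone (C=O on an internal carbon), so the name ends in -one.
The molecule is symmetric, so either numbering direction gives the same locants.
With this numbering: the carbonyl at C-3.
Assembling the pieces gives pentan-3-one.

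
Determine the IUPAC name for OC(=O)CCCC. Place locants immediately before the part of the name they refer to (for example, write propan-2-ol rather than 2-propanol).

pentanoic acid

The longest carbon chain that includes the –COOH group has 5 carbons, so the parent hydride is pentane.
The principal characteristic group is a carboxylic acid (terminal –COOH), named with the suffix -oic acid.
Number the chain so that the carboxylic acid carbon is C-1 by definition.
Putting it together: pentanoic acid.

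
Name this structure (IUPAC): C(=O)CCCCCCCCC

decanal

Counting along the main chain through the –CHO group gives 10 carbons: the parent is decane.
The highest-priority functional group is an aldehyde (terminal –CHO), so the name ends in -al.
The numbering direction is chosen so that the aldehyde carbon is C-1 by definition.
Putting it together: decanal.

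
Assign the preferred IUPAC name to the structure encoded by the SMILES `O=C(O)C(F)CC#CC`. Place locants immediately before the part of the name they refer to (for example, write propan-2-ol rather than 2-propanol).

The longest carbon chain that includes the –COOH group and the multiple bond has 6 carbons, so the parent hydride is hexane.
A carboxylic acid (terminal –COOH) is the principal characteristic group, giving the suffix -oic acid.
There is one C≡C triple bond, indicated by the ending -yne.
Number the chain so that the carboxylic acid carbon is C-1 by definition.
That gives the triple bond between C-4 and C-5; a fluoro group at C-2.
Assembling the pieces gives 2-fluorohex-4-ynoic acid.

2-fluorohex-4-ynoic acid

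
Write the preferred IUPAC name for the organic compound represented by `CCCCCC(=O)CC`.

octan-3-one

The longest carbon chain that includes the carbonyl has 8 carbons, so the parent hydride is octane.
The principal characteristic group is a ketone (C=O on an internal carbon), named with the suffix -one.
The numbering direction is chosen so that numbering from this end puts the carbonyl group at C-3 rather than C-6.
This places the carbonyl at C-3.
The name is octan-3-one.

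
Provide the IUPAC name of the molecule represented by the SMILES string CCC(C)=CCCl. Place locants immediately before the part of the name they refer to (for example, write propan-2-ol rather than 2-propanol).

Counting along the main chain through the multiple bond gives 5 carbons: the parent is pentane.
There is one C=C double bond, indicated by the ending -ene.
Choose the numbering such that numbering from this end puts the double bond at C-2 rather than C-3.
This places the double bond between C-2 and C-3; a chloro group at C-1; a methyl group at C-3.
Prefixes are listed alphabetically: chloro, methyl.
The name is 1-chloro-3-methylpent-2-ene.

1-chloro-3-methylpent-2-ene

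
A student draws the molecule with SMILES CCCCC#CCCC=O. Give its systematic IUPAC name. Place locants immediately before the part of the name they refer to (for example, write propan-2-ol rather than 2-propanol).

non-4-ynal

The longest carbon chain that includes the –CHO group and the multiple bond has 9 carbons, so the parent hydride is nonane.
An aldehyde (terminal –CHO) is the principal characteristic group, giving the suffix -al.
A C≡C triple bond in the chain gives the infix -yne-.
Choose the numbering such that the aldehyde carbon is C-1 by definition.
This places the triple bond between C-4 and C-5.
The name is non-4-ynal.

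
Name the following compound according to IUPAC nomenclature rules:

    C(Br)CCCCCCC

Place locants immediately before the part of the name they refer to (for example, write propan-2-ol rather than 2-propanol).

The longest carbon chain is 8 atoms: the parent is octane.
Choose the numbering such that the substituent locant set {1} is lower than {8} at the first point of difference.
With this numbering: a bromo group at C-1.
Assembling the pieces gives 1-bromooctane.

1-bromooctane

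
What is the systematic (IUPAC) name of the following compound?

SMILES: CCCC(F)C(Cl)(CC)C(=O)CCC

The longest chain bearing the carbonyl is 9 carbons long (nonane).
A ketone (C=O on an internal carbon) is the principal characteristic group, giving the suffix -one.
Choose the numbering such that numbering from this end puts the carbonyl group at C-4 rather than C-6.
That gives the carbonyl at C-4; a chloro group at C-5; an ethyl group at C-5; a fluoro group at C-6.
Prefixes are listed alphabetically: chloro, ethyl, fluoro.
Putting it together: 5-chloro-5-ethyl-6-fluorononan-4-one.

5-chloro-5-ethyl-6-fluorononan-4-one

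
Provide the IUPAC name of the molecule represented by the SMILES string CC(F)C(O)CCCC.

2-fluoroheptan-3-ol

Counting along the main chain through the –OH group gives 7 carbons: the parent is heptane.
The principal characteristic group is an alcohol (–OH), named with the suffix -ol.
Number the chain so that numbering from this end puts the hydroxyl group at C-3 rather than C-5.
With this numbering: the hydroxyl at C-3; a fluoro group at C-2.
Assembling the pieces gives 2-fluoroheptan-3-ol.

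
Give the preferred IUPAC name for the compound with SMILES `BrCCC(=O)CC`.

The longest carbon chain that includes the carbonyl has 5 carbons, so the parent hydride is pentane.
The principal characteristic group is a ketone (C=O on an internal carbon), named with the suffix -one.
Choose the numbering such that the substituent locant set {1} is lower than {5} at the first point of difference.
This places the carbonyl at C-3; a bromo group at C-1.
Putting it together: 1-bromopentan-3-one.

1-bromopentan-3-one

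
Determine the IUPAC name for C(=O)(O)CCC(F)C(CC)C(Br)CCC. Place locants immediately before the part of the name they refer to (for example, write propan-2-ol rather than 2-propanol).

The longest chain bearing the –COOH group is 9 carbons long (nonane).
The principal characteristic group is a carboxylic acid (terminal –COOH), named with the suffix -oic acid.
Number the chain so that the carboxylic acid carbon is C-1 by definition.
With this numbering: a bromo group at C-6; an ethyl group at C-5; a fluoro group at C-4.
The substituents are ordered alphabetically, ignoring any di-/tri- multipliers.
Putting it together: 6-bromo-5-ethyl-4-fluorononanoic acid.

6-bromo-5-ethyl-4-fluorononanoic acid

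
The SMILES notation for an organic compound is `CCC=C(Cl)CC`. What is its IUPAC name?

The longest carbon chain that includes the multiple bond has 6 carbons, so the parent hydride is hexane.
A C=C double bond in the chain gives the infix -ene-.
Choose the numbering such that the substituent locant set {3} is lower than {4} at the first point of difference.
This places the double bond between C-3 and C-4; a chloro group at C-3.
The name is 3-chlorohex-3-ene.

3-chlorohex-3-ene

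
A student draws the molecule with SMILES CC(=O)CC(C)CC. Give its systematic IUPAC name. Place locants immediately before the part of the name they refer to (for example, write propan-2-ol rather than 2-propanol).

Counting along the main chain through the carbonyl gives 6 carbons: the parent is hexane.
A ketone (C=O on an internal carbon) is the principal characteristic group, giving the suffix -one.
Choose the numbering such that numbering from this end puts the carbonyl group at C-2 rather than C-5.
With this numbering: the carbonyl at C-2; a methyl group at C-4.
The name is 4-methylhexan-2-one.

4-methylhexan-2-one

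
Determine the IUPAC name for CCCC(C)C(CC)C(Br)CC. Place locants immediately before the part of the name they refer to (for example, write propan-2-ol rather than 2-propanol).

The longest continuous carbon chain has 8 atoms, so the parent hydride is octane.
Number the chain so that the substituent locant set {3,4,5} is lower than {4,5,6} at the first point of difference.
This places a bromo group at C-3; an ethyl group at C-4; a methyl group at C-5.
Prefixes are listed alphabetically: bromo, ethyl, methyl.
Putting it together: 3-bromo-4-ethyl-5-methyloctane.

3-bromo-4-ethyl-5-methyloctane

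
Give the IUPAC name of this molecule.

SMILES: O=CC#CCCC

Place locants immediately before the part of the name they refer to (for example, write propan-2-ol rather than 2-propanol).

hex-2-ynal

The longest carbon chain that includes the –CHO group and the multiple bond has 6 carbons, so the parent hydride is hexane.
An aldehyde (terminal –CHO) is the principal characteristic group, giving the suffix -al.
There is one C≡C triple bond, indicated by the ending -yne.
Number the chain so that the aldehyde carbon is C-1 by definition.
This places the triple bond between C-2 and C-3.
The name is hex-2-ynal.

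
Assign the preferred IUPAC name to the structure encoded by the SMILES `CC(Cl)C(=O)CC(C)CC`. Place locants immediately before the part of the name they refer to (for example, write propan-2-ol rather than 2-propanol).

Counting along the main chain through the carbonyl gives 7 carbons: the parent is heptane.
The principal characteristic group is a ketone (C=O on an internal carbon), named with the suffix -one.
Number the chain so that numbering from this end puts the carbonyl group at C-3 rather than C-5.
This places the carbonyl at C-3; a chloro group at C-2; a methyl group at C-5.
Prefixes are listed alphabetically: chloro, methyl.
Assembling the pieces gives 2-chloro-5-methylheptan-3-one.

2-chloro-5-methylheptan-3-one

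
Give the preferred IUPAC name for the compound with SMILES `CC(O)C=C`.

but-3-en-2-ol

The longest chain bearing the –OH group and the multiple bond is 4 carbons long (butane).
The highest-priority functional group is an alcohol (–OH), so the name ends in -ol.
There is one C=C double bond, indicated by the ending -ene.
The numbering direction is chosen so that numbering from this end puts the hydroxyl group at C-2 rather than C-3.
With this numbering: the hydroxyl at C-2; the double bond between C-3 and C-4.
Putting it together: but-3-en-2-ol.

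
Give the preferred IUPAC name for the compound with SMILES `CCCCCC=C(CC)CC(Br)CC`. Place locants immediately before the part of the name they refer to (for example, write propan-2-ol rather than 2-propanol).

3-bromo-5-ethylundec-5-ene

The longest chain bearing the multiple bond is 11 carbons long (undecane).
There is one C=C double bond, indicated by the ending -ene.
Choose the numbering such that numbering from this end puts the double bond at C-5 rather than C-6.
With this numbering: the double bond between C-5 and C-6; a bromo group at C-3; an ethyl group at C-5.
Substituent prefixes are cited in alphabetical order (multiplying prefixes like di-/tri- are ignored for ordering).
The name is 3-bromo-5-ethylundec-5-ene.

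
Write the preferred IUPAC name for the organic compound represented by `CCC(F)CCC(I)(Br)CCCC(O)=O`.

5-bromo-8-fluoro-5-iododecanoic acid

The longest chain bearing the –COOH group is 10 carbons long (decane).
The highest-priority functional group is a carboxylic acid (terminal –COOH), so the name ends in -oic acid.
Choose the numbering such that the carboxylic acid carbon is C-1 by definition.
This places a bromo group at C-5; a fluoro group at C-8; an iodo group at C-5.
Substituent prefixes are cited in alphabetical order (multiplying prefixes like di-/tri- are ignored for ordering).
Putting it together: 5-bromo-8-fluoro-5-iododecanoic acid.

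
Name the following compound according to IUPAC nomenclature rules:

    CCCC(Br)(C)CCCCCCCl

The parent chain contains 10 carbons (decane).
The numbering direction is chosen so that the substituent locant set {1,7,7} is lower than {4,4,10} at the first point of difference.
This places a bromo group at C-7; a chloro group at C-1; a methyl group at C-7.
The substituents are ordered alphabetically, ignoring any di-/tri- multipliers.
Assembling the pieces gives 7-bromo-1-chloro-7-methyldecane.

7-bromo-1-chloro-7-methyldecane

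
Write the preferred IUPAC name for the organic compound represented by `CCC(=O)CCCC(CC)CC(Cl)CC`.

The longest chain bearing the carbonyl is 11 carbons long (undecane).
A ketone (C=O on an internal carbon) is the principal characteristic group, giving the suffix -one.
Number the chain so that numbering from this end puts the carbonyl group at C-3 rather than C-9.
This places the carbonyl at C-3; a chloro group at C-9; an ethyl group at C-7.
The substituents are ordered alphabetically, ignoring any di-/tri- multipliers.
Assembling the pieces gives 9-chloro-7-ethylundecan-3-one.

9-chloro-7-ethylundecan-3-one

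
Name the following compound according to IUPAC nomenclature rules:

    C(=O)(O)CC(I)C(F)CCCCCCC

Counting along the main chain through the –COOH group gives 11 carbons: the parent is undecane.
The principal characteristic group is a carboxylic acid (terminal –COOH), named with the suffix -oic acid.
The numbering direction is chosen so that the carboxylic acid carbon is C-1 by definition.
That gives a fluoro group at C-4; an iodo group at C-3.
Substituent prefixes are cited in alphabetical order (multiplying prefixes like di-/tri- are ignored for ordering).
The name is 4-fluoro-3-iodoundecanoic acid.

4-fluoro-3-iodoundecanoic acid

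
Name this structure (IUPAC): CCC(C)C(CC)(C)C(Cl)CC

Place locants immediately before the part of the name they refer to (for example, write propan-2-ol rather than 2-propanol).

3-chloro-4-ethyl-4,5-dimethylheptane

The longest carbon chain is 7 atoms: the parent is heptane.
Choose the numbering such that the locant sets are identical either way, so the alphabetically earlier chloro substituent takes the lower locant (3 rather than 5).
This places a chloro group at C-3; an ethyl group at C-4; methyl groups at C-4 and C-5.
Prefixes are listed alphabetically: chloro, ethyl, methyl.
The name is 3-chloro-4-ethyl-4,5-dimethylheptane.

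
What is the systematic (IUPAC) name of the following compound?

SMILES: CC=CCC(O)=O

The longest carbon chain that includes the –COOH group and the multiple bond has 5 carbons, so the parent hydride is pentane.
The principal characteristic group is a carboxylic acid (terminal –COOH), named with the suffix -oic acid.
A C=C double bond in the chain gives the infix -ene-.
Number the chain so that the carboxylic acid carbon is C-1 by definition.
This places the double bond between C-3 and C-4.
The name is pent-3-enoic acid.

pent-3-enoic acid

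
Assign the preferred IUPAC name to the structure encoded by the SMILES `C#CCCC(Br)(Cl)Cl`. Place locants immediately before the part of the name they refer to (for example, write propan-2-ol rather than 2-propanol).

5-bromo-5,5-dichloropent-1-yne

The longest chain bearing the multiple bond is 5 carbons long (pentane).
A C≡C triple bond in the chain gives the infix -yne-.
The numbering direction is chosen so that numbering from this end puts the triple bond at C-1 rather than C-4.
That gives the triple bond between C-1 and C-2; a bromo group at C-5; two chloro groups at C-5.
The substituents are ordered alphabetically, ignoring any di-/tri- multipliers.
Assembling the pieces gives 5-bromo-5,5-dichloropent-1-yne.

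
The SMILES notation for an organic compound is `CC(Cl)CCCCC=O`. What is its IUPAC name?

6-chloroheptanal

The longest chain bearing the –CHO group is 7 carbons long (heptane).
The principal characteristic group is an aldehyde (terminal –CHO), named with the suffix -al.
The numbering direction is chosen so that the aldehyde carbon is C-1 by definition.
That gives a chloro group at C-6.
Putting it together: 6-chloroheptanal.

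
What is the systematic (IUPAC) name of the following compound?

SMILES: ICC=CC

The longest carbon chain that includes the multiple bond has 4 carbons, so the parent hydride is butane.
A C=C double bond in the chain gives the infix -ene-.
The numbering direction is chosen so that the substituent locant set {1} is lower than {4} at the first point of difference.
This places the double bond between C-2 and C-3; an iodo group at C-1.
The name is 1-iodobut-2-ene.

1-iodobut-2-ene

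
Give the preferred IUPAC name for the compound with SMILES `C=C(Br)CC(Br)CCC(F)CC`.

2,4-dibromo-7-fluoronon-1-ene

The longest carbon chain that includes the multiple bond has 9 carbons, so the parent hydride is nonane.
The chain contains a C=C double bond, so the unsaturation ending is -ene.
Choose the numbering such that numbering from this end puts the double bond at C-1 rather than C-8.
That gives the double bond between C-1 and C-2; bromo groups at C-2 and C-4; a fluoro group at C-7.
Prefixes are listed alphabetically: bromo, fluoro.
Putting it together: 2,4-dibromo-7-fluoronon-1-ene.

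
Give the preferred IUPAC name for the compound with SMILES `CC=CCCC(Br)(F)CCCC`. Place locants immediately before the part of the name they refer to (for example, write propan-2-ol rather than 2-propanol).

Counting along the main chain through the multiple bond gives 10 carbons: the parent is decane.
There is one C=C double bond, indicated by the ending -ene.
Number the chain so that numbering from this end puts the double bond at C-2 rather than C-8.
That gives the double bond between C-2 and C-3; a bromo group at C-6; a fluoro group at C-6.
Prefixes are listed alphabetically: bromo, fluoro.
Putting it together: 6-bromo-6-fluorodec-2-ene.

6-bromo-6-fluorodec-2-ene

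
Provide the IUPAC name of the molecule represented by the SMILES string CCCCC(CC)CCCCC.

5-ethyldecane

The longest carbon chain is 10 atoms: the parent is decane.
Choose the numbering such that the substituent locant set {5} is lower than {6} at the first point of difference.
That gives an ethyl group at C-5.
Assembling the pieces gives 5-ethyldecane.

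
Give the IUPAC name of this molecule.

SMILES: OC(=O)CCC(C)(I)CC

The longest chain bearing the –COOH group is 6 carbons long (hexane).
A carboxylic acid (terminal –COOH) is the principal characteristic group, giving the suffix -oic acid.
Choose the numbering such that the carboxylic acid carbon is C-1 by definition.
This places an iodo group at C-4; a methyl group at C-4.
Substituent prefixes are cited in alphabetical order (multiplying prefixes like di-/tri- are ignored for ordering).
Putting it together: 4-iodo-4-methylhexanoic acid.

4-iodo-4-methylhexanoic acid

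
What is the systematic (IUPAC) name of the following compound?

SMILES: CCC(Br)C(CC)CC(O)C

5-bromo-4-ethylheptan-2-ol

The longest chain bearing the –OH group is 7 carbons long (heptane).
The principal characteristic group is an alcohol (–OH), named with the suffix -ol.
Choose the numbering such that numbering from this end puts the hydroxyl group at C-2 rather than C-6.
This places the hydroxyl at C-2; a bromo group at C-5; an ethyl group at C-4.
Substituent prefixes are cited in alphabetical order (multiplying prefixes like di-/tri- are ignored for ordering).
Assembling the pieces gives 5-bromo-4-ethylheptan-2-ol.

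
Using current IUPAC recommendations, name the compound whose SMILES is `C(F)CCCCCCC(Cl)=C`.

2-chloro-9-fluoronon-1-ene

The longest chain bearing the multiple bond is 9 carbons long (nonane).
The chain contains a C=C double bond, so the unsaturation ending is -ene.
Choose the numbering such that numbering from this end puts the double bond at C-1 rather than C-8.
With this numbering: the double bond between C-1 and C-2; a chloro group at C-2; a fluoro group at C-9.
Substituent prefixes are cited in alphabetical order (multiplying prefixes like di-/tri- are ignored for ordering).
The name is 2-chloro-9-fluoronon-1-ene.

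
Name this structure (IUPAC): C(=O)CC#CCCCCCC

The longest chain bearing the –CHO group and the multiple bond is 10 carbons long (decane).
An aldehyde (terminal –CHO) is the principal characteristic group, giving the suffix -al.
The chain contains a C≡C triple bond, so the unsaturation ending is -yne.
The numbering direction is chosen so that the aldehyde carbon is C-1 by definition.
With this numbering: the triple bond between C-3 and C-4.
Assembling the pieces gives dec-3-ynal.

dec-3-ynal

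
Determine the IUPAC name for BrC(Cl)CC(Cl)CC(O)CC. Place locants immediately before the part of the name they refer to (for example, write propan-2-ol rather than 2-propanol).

7-bromo-5,7-dichloroheptan-3-ol

The longest carbon chain that includes the –OH group has 7 carbons, so the parent hydride is heptane.
An alcohol (–OH) is the principal characteristic group, giving the suffix -ol.
The numbering direction is chosen so that numbering from this end puts the hydroxyl group at C-3 rather than C-5.
With this numbering: the hydroxyl at C-3; a bromo group at C-7; chloro groups at C-5 and C-7.
Prefixes are listed alphabetically: bromo, chloro.
Assembling the pieces gives 7-bromo-5,7-dichloroheptan-3-ol.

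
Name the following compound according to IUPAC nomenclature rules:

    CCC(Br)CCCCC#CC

8-bromodec-2-yne

Counting along the main chain through the multiple bond gives 10 carbons: the parent is decane.
There is one C≡C triple bond, indicated by the ending -yne.
Number the chain so that numbering from this end puts the triple bond at C-2 rather than C-8.
That gives the triple bond between C-2 and C-3; a bromo group at C-8.
The name is 8-bromodec-2-yne.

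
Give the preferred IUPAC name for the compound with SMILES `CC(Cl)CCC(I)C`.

2-chloro-5-iodohexane

The longest continuous carbon chain has 6 atoms, so the parent hydride is hexane.
Choose the numbering such that the locant sets are identical either way, so the alphabetically earlier chloro substituent takes the lower locant (2 rather than 5).
With this numbering: a chloro group at C-2; an iodo group at C-5.
Substituent prefixes are cited in alphabetical order (multiplying prefixes like di-/tri- are ignored for ordering).
Putting it together: 2-chloro-5-iodohexane.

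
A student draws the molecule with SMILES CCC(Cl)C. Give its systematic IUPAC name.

2-chlorobutane

The longest continuous carbon chain has 4 atoms, so the parent hydride is butane.
Choose the numbering such that the substituent locant set {2} is lower than {3} at the first point of difference.
This places a chloro group at C-2.
Assembling the pieces gives 2-chlorobutane.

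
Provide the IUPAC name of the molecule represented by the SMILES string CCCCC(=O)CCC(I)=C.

The longest chain bearing the carbonyl and the multiple bond is 9 carbons long (nonane).
A ketone (C=O on an internal carbon) is the principal characteristic group, giving the suffix -one.
The chain contains a C=C double bond, so the unsaturation ending is -ene.
The numbering direction is chosen so that numbering from this end puts the double bond at C-1 rather than C-8.
This places the carbonyl at C-5; the double bond between C-1 and C-2; an iodo group at C-2.
Assembling the pieces gives 2-iodonon-1-en-5-one.

2-iodonon-1-en-5-one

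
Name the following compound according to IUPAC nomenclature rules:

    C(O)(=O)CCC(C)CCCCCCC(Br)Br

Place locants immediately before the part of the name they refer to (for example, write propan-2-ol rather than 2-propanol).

The longest carbon chain that includes the –COOH group has 11 carbons, so the parent hydride is undecane.
The principal characteristic group is a carboxylic acid (terminal –COOH), named with the suffix -oic acid.
Choose the numbering such that the carboxylic acid carbon is C-1 by definition.
That gives two bromo groups at C-11; a methyl group at C-4.
Prefixes are listed alphabetically: bromo, methyl.
Assembling the pieces gives 11,11-dibromo-4-methylundecanoic acid.

11,11-dibromo-4-methylundecanoic acid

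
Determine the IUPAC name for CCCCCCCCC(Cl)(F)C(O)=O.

2-chloro-2-fluorodecanoic acid

The longest carbon chain that includes the –COOH group has 10 carbons, so the parent hydride is decane.
A carboxylic acid (terminal –COOH) is the principal characteristic group, giving the suffix -oic acid.
The numbering direction is chosen so that the carboxylic acid carbon is C-1 by definition.
That gives a chloro group at C-2; a fluoro group at C-2.
Substituent prefixes are cited in alphabetical order (multiplying prefixes like di-/tri- are ignored for ordering).
Putting it together: 2-chloro-2-fluorodecanoic acid.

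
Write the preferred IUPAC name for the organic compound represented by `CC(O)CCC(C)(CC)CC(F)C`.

The longest carbon chain that includes the –OH group has 8 carbons, so the parent hydride is octane.
The highest-priority functional group is an alcohol (–OH), so the name ends in -ol.
Choose the numbering such that numbering from this end puts the hydroxyl group at C-2 rather than C-7.
That gives the hydroxyl at C-2; an ethyl group at C-5; a fluoro group at C-7; a methyl group at C-5.
The substituents are ordered alphabetically, ignoring any di-/tri- multipliers.
Assembling the pieces gives 5-ethyl-7-fluoro-5-methyloctan-2-ol.

5-ethyl-7-fluoro-5-methyloctan-2-ol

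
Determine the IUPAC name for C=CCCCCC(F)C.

7-fluorooct-1-ene

Counting along the main chain through the multiple bond gives 8 carbons: the parent is octane.
A C=C double bond in the chain gives the infix -ene-.
The numbering direction is chosen so that numbering from this end puts the double bond at C-1 rather than C-7.
That gives the double bond between C-1 and C-2; a fluoro group at C-7.
Assembling the pieces gives 7-fluorooct-1-ene.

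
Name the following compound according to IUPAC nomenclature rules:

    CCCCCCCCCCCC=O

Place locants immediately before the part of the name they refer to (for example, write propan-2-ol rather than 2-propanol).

dodecanal

Counting along the main chain through the –CHO group gives 12 carbons: the parent is dodecane.
An aldehyde (terminal –CHO) is the principal characteristic group, giving the suffix -al.
Choose the numbering such that the aldehyde carbon is C-1 by definition.
Putting it together: dodecanal.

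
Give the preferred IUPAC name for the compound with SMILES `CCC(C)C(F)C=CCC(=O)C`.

The longest chain bearing the carbonyl and the multiple bond is 9 carbons long (nonane).
A ketone (C=O on an internal carbon) is the principal characteristic group, giving the suffix -one.
There is one C=C double bond, indicated by the ending -ene.
The numbering direction is chosen so that numbering from this end puts the carbonyl group at C-2 rather than C-8.
With this numbering: the carbonyl at C-2; the double bond between C-4 and C-5; a fluoro group at C-6; a methyl group at C-7.
Substituent prefixes are cited in alphabetical order (multiplying prefixes like di-/tri- are ignored for ordering).
Assembling the pieces gives 6-fluoro-7-methylnon-4-en-2-one.

6-fluoro-7-methylnon-4-en-2-one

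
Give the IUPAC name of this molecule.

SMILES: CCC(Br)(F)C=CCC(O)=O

Counting along the main chain through the –COOH group and the multiple bond gives 7 carbons: the parent is heptane.
The principal characteristic group is a carboxylic acid (terminal –COOH), named with the suffix -oic acid.
A C=C double bond in the chain gives the infix -ene-.
Choose the numbering such that the carboxylic acid carbon is C-1 by definition.
This places the double bond between C-3 and C-4; a bromo group at C-5; a fluoro group at C-5.
Substituent prefixes are cited in alphabetical order (multiplying prefixes like di-/tri- are ignored for ordering).
The name is 5-bromo-5-fluorohept-3-enoic acid.

5-bromo-5-fluorohept-3-enoic acid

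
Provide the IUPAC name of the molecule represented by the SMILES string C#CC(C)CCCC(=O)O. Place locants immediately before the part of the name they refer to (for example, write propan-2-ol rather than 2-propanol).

5-methylhept-6-ynoic acid

The longest carbon chain that includes the –COOH group and the multiple bond has 7 carbons, so the parent hydride is heptane.
A carboxylic acid (terminal –COOH) is the principal characteristic group, giving the suffix -oic acid.
There is one C≡C triple bond, indicated by the ending -yne.
Number the chain so that the carboxylic acid carbon is C-1 by definition.
This places the triple bond between C-6 and C-7; a methyl group at C-5.
Putting it together: 5-methylhept-6-ynoic acid.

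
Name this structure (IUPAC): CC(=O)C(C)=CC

The longest carbon chain that includes the carbonyl and the multiple bond has 5 carbons, so the parent hydride is pentane.
A ketone (C=O on an internal carbon) is the principal characteristic group, giving the suffix -one.
The chain contains a C=C double bond, so the unsaturation ending is -ene.
The numbering direction is chosen so that numbering from this end puts the carbonyl group at C-2 rather than C-4.
With this numbering: the carbonyl at C-2; the double bond between C-3 and C-4; a methyl group at C-3.
Assembling the pieces gives 3-methylpent-3-en-2-one.

3-methylpent-3-en-2-one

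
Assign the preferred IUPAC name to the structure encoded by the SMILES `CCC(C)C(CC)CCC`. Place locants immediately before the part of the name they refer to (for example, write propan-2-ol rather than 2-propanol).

4-ethyl-3-methylheptane

The longest continuous carbon chain has 7 atoms, so the parent hydride is heptane.
Number the chain so that the substituent locant set {3,4} is lower than {4,5} at the first point of difference.
That gives an ethyl group at C-4; a methyl group at C-3.
Prefixes are listed alphabetically: ethyl, methyl.
Putting it together: 4-ethyl-3-methylheptane.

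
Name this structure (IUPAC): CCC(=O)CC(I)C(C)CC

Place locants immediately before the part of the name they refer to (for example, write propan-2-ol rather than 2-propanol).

5-iodo-6-methyloctan-3-one

Counting along the main chain through the carbonyl gives 8 carbons: the parent is octane.
The principal characteristic group is a ketone (C=O on an internal carbon), named with the suffix -one.
Number the chain so that numbering from this end puts the carbonyl group at C-3 rather than C-6.
That gives the carbonyl at C-3; an iodo group at C-5; a methyl group at C-6.
Substituent prefixes are cited in alphabetical order (multiplying prefixes like di-/tri- are ignored for ordering).
Putting it together: 5-iodo-6-methyloctan-3-one.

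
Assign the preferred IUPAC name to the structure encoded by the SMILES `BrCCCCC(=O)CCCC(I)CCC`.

1-bromo-9-iodododecan-5-one

Counting along the main chain through the carbonyl gives 12 carbons: the parent is dodecane.
A ketone (C=O on an internal carbon) is the principal characteristic group, giving the suffix -one.
Number the chain so that numbering from this end puts the carbonyl group at C-5 rather than C-8.
That gives the carbonyl at C-5; a bromo group at C-1; an iodo group at C-9.
Prefixes are listed alphabetically: bromo, iodo.
Assembling the pieces gives 1-bromo-9-iodododecan-5-one.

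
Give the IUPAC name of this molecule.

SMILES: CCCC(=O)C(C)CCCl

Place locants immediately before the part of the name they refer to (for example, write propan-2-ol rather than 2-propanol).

The longest carbon chain that includes the carbonyl has 7 carbons, so the parent hydride is heptane.
The principal characteristic group is a ketone (C=O on an internal carbon), named with the suffix -one.
The numbering direction is chosen so that the substituent locant set {1,3} is lower than {5,7} at the first point of difference.
That gives the carbonyl at C-4; a chloro group at C-1; a methyl group at C-3.
The substituents are ordered alphabetically, ignoring any di-/tri- multipliers.
Putting it together: 1-chloro-3-methylheptan-4-one.

1-chloro-3-methylheptan-4-one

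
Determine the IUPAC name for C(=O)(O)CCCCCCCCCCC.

dodecanoic acid

The longest chain bearing the –COOH group is 12 carbons long (dodecane).
A carboxylic acid (terminal –COOH) is the principal characteristic group, giving the suffix -oic acid.
Number the chain so that the carboxylic acid carbon is C-1 by definition.
Putting it together: dodecanoic acid.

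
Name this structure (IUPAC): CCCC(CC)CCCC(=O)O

5-ethyloctanoic acid

The longest chain bearing the –COOH group is 8 carbons long (octane).
The principal characteristic group is a carboxylic acid (terminal –COOH), named with the suffix -oic acid.
Number the chain so that the carboxylic acid carbon is C-1 by definition.
With this numbering: an ethyl group at C-5.
Putting it together: 5-ethyloctanoic acid.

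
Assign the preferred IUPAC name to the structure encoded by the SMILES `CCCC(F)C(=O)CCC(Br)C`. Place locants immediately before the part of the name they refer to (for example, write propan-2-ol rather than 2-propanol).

2-bromo-6-fluorononan-5-one

Counting along the main chain through the carbonyl gives 9 carbons: the parent is nonane.
The principal characteristic group is a ketone (C=O on an internal carbon), named with the suffix -one.
The numbering direction is chosen so that the substituent locant set {2,6} is lower than {4,8} at the first point of difference.
With this numbering: the carbonyl at C-5; a bromo group at C-2; a fluoro group at C-6.
Prefixes are listed alphabetically: bromo, fluoro.
Assembling the pieces gives 2-bromo-6-fluorononan-5-one.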